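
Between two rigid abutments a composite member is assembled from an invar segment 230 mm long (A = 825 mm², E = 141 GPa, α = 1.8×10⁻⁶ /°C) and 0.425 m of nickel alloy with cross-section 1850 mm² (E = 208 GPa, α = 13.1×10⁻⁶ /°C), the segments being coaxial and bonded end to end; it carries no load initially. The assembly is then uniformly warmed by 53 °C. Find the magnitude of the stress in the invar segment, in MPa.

σ ≈ 125 MPa (compressive)

If the supports were absent, the total length change would be Σ αᵢΔT Lᵢ = 1.8×10⁻⁶×53×230 + 13.1×10⁻⁶×53×425 = 0.317 mm.
The walls prevent any net length change, so an axial force P (same in every segment) develops. Compatibility: P · Σ Lᵢ/(AᵢEᵢ) = δ_free.
The series flexibility is Σ Lᵢ/(AᵢEᵢ) = 230/(825×141×10³) + 425/(1850×208×10³) = 3.082×10⁻⁶ mm/N.
Hence P = δ_free / Σ(L/AE) = 0.317/3.082×10⁻⁶ = 102.9 kN (compressive).
σ_{invar} = P / A = 102900 / 825 = 124.7 MPa.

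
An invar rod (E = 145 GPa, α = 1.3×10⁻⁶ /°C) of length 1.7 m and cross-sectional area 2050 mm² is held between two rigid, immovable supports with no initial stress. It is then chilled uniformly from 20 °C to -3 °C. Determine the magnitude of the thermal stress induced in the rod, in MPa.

With length fixed, the mechanical strain must cancel the thermal strain αΔT = 1.3×10⁻⁶ × 23 = 29.9×10⁻⁶.
The stress required to suppress this strain is σ = Eε = 145×10³ × 29.9×10⁻⁶ = 4.335 MPa, tensile since the rod is trying to contract.

σ ≈ 4.34 MPa (tensile)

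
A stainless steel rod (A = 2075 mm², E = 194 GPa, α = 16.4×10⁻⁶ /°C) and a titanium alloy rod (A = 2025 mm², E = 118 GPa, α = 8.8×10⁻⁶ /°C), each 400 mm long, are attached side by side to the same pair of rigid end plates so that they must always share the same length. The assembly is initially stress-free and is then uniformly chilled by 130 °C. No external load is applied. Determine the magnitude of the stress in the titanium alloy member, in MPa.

σ ≈ 73.2 MPa (compressive)

Both members must finish at the same length. With the larger α, the stainless steel tends to over-contract; the plates restrain it, putting the stainless steel in tension and the titanium alloy in compression. With no external load the two internal forces are equal and opposite, magnitude P.
Equating the net (thermal + elastic) strains gives |α₁ − α₂|·ΔT = P·[1/(A₁E₁) + 1/(A₂E₂)].
|α₁ − α₂|·ΔT = 7.6×10⁻⁶ × 130 = 0.000988.
1/(A₁E₁) + 1/(A₂E₂) = 1/(2075×194×10³) + 1/(2025×118×10³) = 6.669×10⁻⁹ N⁻¹.
P = 0.000988 / 6.669×10⁻⁹ = 148100 N = 148.1 kN.
σ_{titanium alloy} = P/A₂ = 148100/2025 = 73.16 MPa, compressive.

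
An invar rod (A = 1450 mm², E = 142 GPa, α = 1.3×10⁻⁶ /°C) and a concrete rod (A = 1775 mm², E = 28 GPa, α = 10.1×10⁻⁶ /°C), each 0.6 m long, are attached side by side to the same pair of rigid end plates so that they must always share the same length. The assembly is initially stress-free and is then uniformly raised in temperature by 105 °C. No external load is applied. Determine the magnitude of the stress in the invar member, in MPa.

σ ≈ 25.5 MPa (tensile)

Equilibrium of a rigid end plate with no external load gives equal and opposite internal forces ±P in the two members. Since α_{concrete} > α_{invar}, heating drives the concrete into compression and the invar into tension.
Setting the final lengths equal and cancelling L: (α₁ − α₂)ΔT = P/(A₁E₁) + P/(A₂E₂).
|α₁ − α₂|·ΔT = 8.8×10⁻⁶ × 105 = 0.000924.
1/(A₁E₁) + 1/(A₂E₂) = 1/(1450×142×10³) + 1/(1775×28×10³) = 2.498×10⁻⁸ N⁻¹.
P = 0.000924 / 2.498×10⁻⁸ = 36990 N = 36.99 kN.
σ_{invar} = P/A₁ = 36990/1450 = 25.51 MPa, tensile.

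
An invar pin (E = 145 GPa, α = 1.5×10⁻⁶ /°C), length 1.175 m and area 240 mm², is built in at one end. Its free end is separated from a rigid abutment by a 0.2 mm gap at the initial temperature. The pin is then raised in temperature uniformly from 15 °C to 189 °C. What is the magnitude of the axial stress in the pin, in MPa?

σ ≈ 13.2 MPa (compressive)

If the wall were absent the pin would grow by αΔT L = 1.5×10⁻⁶ × 174 × 1175 = 0.3067 mm.
The gap closes (δ_free > 0.2 mm) and the wall then resists a further 0.3067 − 0.2 = 0.1067 mm of expansion.
That suppressed elongation corresponds to σ = E·Δ/L = 145×10³ × 0.1067/1175 = 13.16 MPa.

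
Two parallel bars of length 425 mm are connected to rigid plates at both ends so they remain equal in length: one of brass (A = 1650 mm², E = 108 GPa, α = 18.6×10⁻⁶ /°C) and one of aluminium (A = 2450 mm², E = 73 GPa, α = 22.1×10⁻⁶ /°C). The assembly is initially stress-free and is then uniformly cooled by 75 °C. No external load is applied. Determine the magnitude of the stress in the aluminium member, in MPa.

Equilibrium of a rigid end plate with no external load gives equal and opposite internal forces ±P in the two members. Since α_{aluminium} > α_{brass}, cooling drives the aluminium into tension and the brass into compression.
Equating the net (thermal + elastic) strains gives |α₁ − α₂|·ΔT = P·[1/(A₁E₁) + 1/(A₂E₂)].
|α₁ − α₂|·ΔT = 3.5×10⁻⁶ × 75 = 0.0002625.
1/(A₁E₁) + 1/(A₂E₂) = 1/(1650×108×10³) + 1/(2450×73×10³) = 1.12×10⁻⁸ N⁻¹.
P = 0.0002625 / 1.12×10⁻⁸ = 23430 N = 23.43 kN.
σ_{aluminium} = P/A₂ = 23430/2450 = 9.564 MPa, tensile.

σ ≈ 9.56 MPa (tensile)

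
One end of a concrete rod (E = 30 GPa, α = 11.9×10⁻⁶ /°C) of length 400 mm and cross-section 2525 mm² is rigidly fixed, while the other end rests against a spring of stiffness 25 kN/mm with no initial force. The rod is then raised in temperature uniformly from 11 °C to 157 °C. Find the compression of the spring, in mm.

δ ≈ 0.614 mm

If the spring were absent the rod would lengthen by αΔT L = 11.9×10⁻⁶ × 146 × 400 = 0.695 mm.
With a force P in the spring, the elastic change of the rod is PL/(AE) and that of the spring is P/k; compatibility requires their sum to equal δ_free.
P [ L/(AE) + 1/k ] = δ_free → P [ 400/(2525×30×10³) + 1/(25×10³) ] = 0.695.
P = 0.695 / 4.528×10⁻⁵ = 15350 N.
Spring compression = P/k = 15350/(25×10³) = 0.6139 mm.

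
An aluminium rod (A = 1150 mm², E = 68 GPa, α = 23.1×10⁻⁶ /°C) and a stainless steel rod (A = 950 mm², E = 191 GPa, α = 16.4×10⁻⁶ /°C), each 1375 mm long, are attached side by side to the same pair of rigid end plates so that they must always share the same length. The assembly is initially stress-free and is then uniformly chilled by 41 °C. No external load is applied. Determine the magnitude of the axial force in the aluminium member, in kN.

P ≈ 15 kN (tensile in the aluminium)

Equilibrium of a rigid end plate with no external load gives equal and opposite internal forces ±P in the two members. Since α_{aluminium} > α_{stainless steel}, cooling drives the aluminium into tension and the stainless steel into compression.
Setting the final lengths equal and cancelling L: (α₁ − α₂)ΔT = P/(A₁E₁) + P/(A₂E₂).
|α₁ − α₂|·ΔT = 6.7×10⁻⁶ × 41 = 0.0002747.
1/(A₁E₁) + 1/(A₂E₂) = 1/(1150×68×10³) + 1/(950×191×10³) = 1.83×10⁻⁸ N⁻¹.
P = 0.0002747 / 1.83×10⁻⁸ = 15010 N = 15.01 kN.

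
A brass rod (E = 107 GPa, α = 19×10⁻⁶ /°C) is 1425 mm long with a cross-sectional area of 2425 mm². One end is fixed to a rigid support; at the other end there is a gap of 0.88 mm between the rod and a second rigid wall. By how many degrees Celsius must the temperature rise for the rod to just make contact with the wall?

Contact occurs when the free expansion equals the gap: αΔT L = 0.88 mm.
So ΔT = g/(αL) = 0.88/(19×10⁻⁶ × 1425) = 32.5 °C.

ΔT ≈ 32.5 °C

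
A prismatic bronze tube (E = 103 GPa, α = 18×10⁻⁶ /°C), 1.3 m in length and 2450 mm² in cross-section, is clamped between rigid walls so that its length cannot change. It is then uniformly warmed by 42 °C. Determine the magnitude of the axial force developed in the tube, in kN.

P ≈ 191 kN (compressive)

With zero net strain, σ = E·αΔT = 103 GPa × 18×10⁻⁶ × 42 = 77.87 MPa.
Then P = σA = 77.87 × 2450 mm² = 190.8 kN, compressive.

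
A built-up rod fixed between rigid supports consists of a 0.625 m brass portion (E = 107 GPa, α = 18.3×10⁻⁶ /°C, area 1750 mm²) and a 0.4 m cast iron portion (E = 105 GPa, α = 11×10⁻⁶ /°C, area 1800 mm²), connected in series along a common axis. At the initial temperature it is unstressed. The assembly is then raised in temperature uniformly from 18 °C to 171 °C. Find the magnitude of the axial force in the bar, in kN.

Free thermal expansion of the whole bar: Σ αᵢΔT Lᵢ = 18.3×10⁻⁶×153×625 + 11×10⁻⁶×153×400 = 2.423 mm.
The rigid supports impose zero overall length change; the single axial force P common to all segments must satisfy P Σ Lᵢ/(AᵢEᵢ) = δ_free.
Σ Lᵢ/(AᵢEᵢ) = 625/(1750×107×10³) + 400/(1800×105×10³) = 5.454×10⁻⁶ mm/N.
Hence P = δ_free / Σ(L/AE) = 2.423/5.454×10⁻⁶ = 444.3 kN (compressive).

P ≈ 444 kN (compressive)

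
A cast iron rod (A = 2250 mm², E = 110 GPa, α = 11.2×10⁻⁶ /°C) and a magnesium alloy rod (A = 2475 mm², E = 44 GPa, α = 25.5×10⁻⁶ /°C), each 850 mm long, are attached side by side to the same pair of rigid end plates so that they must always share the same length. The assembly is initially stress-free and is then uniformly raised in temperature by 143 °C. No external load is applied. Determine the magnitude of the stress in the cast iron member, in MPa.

Both members must finish at the same length. With the larger α, the magnesium alloy tends to over-expand; the plates restrain it, putting the magnesium alloy in compression and the cast iron in tension. With no external load the two internal forces are equal and opposite, magnitude P.
Equating the net (thermal + elastic) strains gives |α₁ − α₂|·ΔT = P·[1/(A₁E₁) + 1/(A₂E₂)].
|α₁ − α₂|·ΔT = 14.3×10⁻⁶ × 143 = 0.002045.
1/(A₁E₁) + 1/(A₂E₂) = 1/(2250×110×10³) + 1/(2475×44×10³) = 1.322×10⁻⁸ N⁻¹.
So P = 0.002045 / 1.322×10⁻⁸ = 154.6 kN.
σ_{cast iron} = P/A₁ = 154600/2250 = 68.73 MPa, tensile.

σ ≈ 68.7 MPa (tensile)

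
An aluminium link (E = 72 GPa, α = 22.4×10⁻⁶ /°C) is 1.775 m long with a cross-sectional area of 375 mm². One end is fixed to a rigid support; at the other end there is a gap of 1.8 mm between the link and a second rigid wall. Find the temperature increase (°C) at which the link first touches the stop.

Contact occurs when the free expansion equals the gap: αΔT L = 1.8 mm.
So ΔT = g/(αL) = 1.8/(22.4×10⁻⁶ × 1775) = 45.27 °C.

ΔT ≈ 45.3 °C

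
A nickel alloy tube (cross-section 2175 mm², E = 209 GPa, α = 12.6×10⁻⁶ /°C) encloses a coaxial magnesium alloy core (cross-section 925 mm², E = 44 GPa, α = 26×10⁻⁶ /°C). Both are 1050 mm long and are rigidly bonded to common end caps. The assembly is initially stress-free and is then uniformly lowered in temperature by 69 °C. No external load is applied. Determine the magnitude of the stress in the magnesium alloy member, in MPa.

σ ≈ 37.3 MPa (tensile)

Both members must finish at the same length. With the larger α, the magnesium alloy tends to over-contract; the plates restrain it, putting the magnesium alloy in tension and the nickel alloy in compression. With no external load the two internal forces are equal and opposite, magnitude P.
Compatibility of the two members (thermal + elastic change equal): (α₁ − α₂)ΔT = P·[1/(A₁E₁) + 1/(A₂E₂)].
|α₁ − α₂|·ΔT = 13.4×10⁻⁶ × 69 = 0.0009246.
1/(A₁E₁) + 1/(A₂E₂) = 1/(2175×209×10³) + 1/(925×44×10³) = 2.677×10⁻⁸ N⁻¹.
So P = 0.0009246 / 2.677×10⁻⁸ = 34.54 kN.
σ_{magnesium alloy} = P/A₂ = 34540/925 = 37.34 MPa, tensile.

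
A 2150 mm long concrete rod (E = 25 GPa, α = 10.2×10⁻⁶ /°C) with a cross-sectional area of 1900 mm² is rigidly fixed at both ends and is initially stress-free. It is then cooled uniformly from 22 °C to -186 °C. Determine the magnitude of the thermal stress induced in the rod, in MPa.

Because both ends are immovable the net strain is zero, and the suppressed thermal strain is αΔT = 10.2×10⁻⁶ × 208 = 2121.6×10⁻⁶.
σ = EαΔT = 25×10³ × 10.2×10⁻⁶ × 208 = 53.04 MPa (tensile; the rod is trying to contract).

σ ≈ 53 MPa (tensile)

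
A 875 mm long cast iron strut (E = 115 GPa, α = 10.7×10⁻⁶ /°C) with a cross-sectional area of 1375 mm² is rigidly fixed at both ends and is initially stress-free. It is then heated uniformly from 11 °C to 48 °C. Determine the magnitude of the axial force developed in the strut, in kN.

The ends cannot move, so σ = EαΔT = 115×10³ × 10.7×10⁻⁶ × 37 = 45.53 MPa.
P = AEαΔT = 1375 × 115×10³ × 10.7×10⁻⁶ × 37 = 62.6 kN (compressive).

P ≈ 62.6 kN (compressive)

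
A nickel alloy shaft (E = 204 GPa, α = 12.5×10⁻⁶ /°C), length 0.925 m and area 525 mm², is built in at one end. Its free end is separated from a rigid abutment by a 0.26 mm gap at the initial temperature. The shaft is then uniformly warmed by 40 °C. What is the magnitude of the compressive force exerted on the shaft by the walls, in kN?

P ≈ 23.4 kN

Free thermal elongation = αΔT L = 12.5×10⁻⁶ × 40 × 925 = 0.4625 mm.
After closing the 0.26 mm clearance, 0.4625 − 0.26 = 0.2025 mm of expansion remains to be suppressed by the wall.
Compatibility: PL/(AE) = 0.2025 mm, so σ = P/A = E × (0.2025/925) = 44.66 MPa.
P = σA = 44.66 × 525 = 23.45 kN.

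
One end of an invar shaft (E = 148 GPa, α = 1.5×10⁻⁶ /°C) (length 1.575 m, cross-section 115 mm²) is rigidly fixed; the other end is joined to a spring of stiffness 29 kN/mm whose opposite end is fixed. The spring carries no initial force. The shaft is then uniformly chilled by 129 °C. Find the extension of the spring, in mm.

δ ≈ 0.0827 mm

If the spring were absent the shaft would shorten by αΔT L = 1.5×10⁻⁶ × 129 × 1575 = 0.3048 mm.
With a force P in the spring, the elastic change of the shaft is PL/(AE) and that of the spring is P/k; compatibility requires their sum to equal δ_free.
So P = δ_free / [L/(AE) + 1/k] = 0.3048 / [ 1575/(115×148×10³) + 1/(29×10³) ].
P = 0.3048 / 0.000127 = 2399 N.
Spring extension = P/k = 2399/(29×10³) = 0.08273 mm.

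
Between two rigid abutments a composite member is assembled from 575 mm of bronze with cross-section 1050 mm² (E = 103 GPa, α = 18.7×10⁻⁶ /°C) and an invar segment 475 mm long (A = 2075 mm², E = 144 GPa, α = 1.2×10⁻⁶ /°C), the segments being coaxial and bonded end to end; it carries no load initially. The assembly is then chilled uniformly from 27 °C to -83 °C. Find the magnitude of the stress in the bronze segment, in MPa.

σ ≈ 172 MPa (tensile)

Free thermal contraction of the whole bar: Σ αᵢΔT Lᵢ = 18.7×10⁻⁶×110×575 + 1.2×10⁻⁶×110×475 = 1.245 mm.
The walls prevent any net length change, so an axial force P (same in every segment) develops. Compatibility: P · Σ Lᵢ/(AᵢEᵢ) = δ_free.
The series flexibility is Σ Lᵢ/(AᵢEᵢ) = 575/(1050×103×10³) + 475/(2075×144×10³) = 6.906×10⁻⁶ mm/N.
So P = 1.245 / 6.906×10⁻⁶ = 180.3 kN, tensile.
σ_{bronze} = P / A = 180300 / 1050 = 171.7 MPa.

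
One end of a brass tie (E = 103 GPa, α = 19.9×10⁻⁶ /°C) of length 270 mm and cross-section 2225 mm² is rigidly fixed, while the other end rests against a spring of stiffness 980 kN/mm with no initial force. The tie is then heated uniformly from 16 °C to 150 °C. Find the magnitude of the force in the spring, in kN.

P ≈ 327 kN

If the spring were absent the tie would lengthen by αΔT L = 19.9×10⁻⁶ × 134 × 270 = 0.72 mm.
Let P be the compressive force at the spring. The tie shortens elastically by PL/(AE) and the spring compresses by P/k; together these equal δ_free.
So P = δ_free / [L/(AE) + 1/k] = 0.72 / [ 270/(2225×103×10³) + 1/(980×10³) ].
P = 0.72 / 2.199×10⁻⁶ = 327500 N.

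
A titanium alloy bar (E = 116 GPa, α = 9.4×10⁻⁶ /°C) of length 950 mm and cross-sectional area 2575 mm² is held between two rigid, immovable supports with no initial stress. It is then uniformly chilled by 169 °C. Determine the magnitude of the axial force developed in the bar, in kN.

The ends cannot move, so σ = EαΔT = 116×10³ × 9.4×10⁻⁶ × 169 = 184.3 MPa.
Axial force P = σA = 184.3 × 2575 = 474500 N = 474.5 kN, tensile.

P ≈ 475 kN (tensile)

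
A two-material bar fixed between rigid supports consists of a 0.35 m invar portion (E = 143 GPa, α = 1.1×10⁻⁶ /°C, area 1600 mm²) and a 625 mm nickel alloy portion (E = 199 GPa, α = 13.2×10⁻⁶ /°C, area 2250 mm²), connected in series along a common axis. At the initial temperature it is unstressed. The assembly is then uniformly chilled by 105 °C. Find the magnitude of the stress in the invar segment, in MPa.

With the walls removed the bar would change length by δ_free = Σ αᵢΔT Lᵢ = 1.1×10⁻⁶×105×350 + 13.2×10⁻⁶×105×625 = 0.9067 mm.
The walls prevent any net length change, so an axial force P (same in every segment) develops. Compatibility: P · Σ Lᵢ/(AᵢEᵢ) = δ_free.
Σ Lᵢ/(AᵢEᵢ) = 350/(1600×143×10³) + 625/(2250×199×10³) = 2.926×10⁻⁶ mm/N.
Hence P = δ_free / Σ(L/AE) = 0.9067/2.926×10⁻⁶ = 309.9 kN (tensile).
σ_{invar} = P / A = 309900 / 1600 = 193.7 MPa.

σ ≈ 194 MPa (tensile)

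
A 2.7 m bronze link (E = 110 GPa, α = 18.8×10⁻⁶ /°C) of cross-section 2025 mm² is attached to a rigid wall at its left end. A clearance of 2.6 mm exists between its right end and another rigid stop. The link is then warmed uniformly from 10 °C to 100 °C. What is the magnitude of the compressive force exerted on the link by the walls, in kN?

Free thermal elongation = αΔT L = 18.8×10⁻⁶ × 90 × 2700 = 4.568 mm.
The gap closes (δ_free > 2.6 mm) and the wall then resists a further 4.568 − 2.6 = 1.968 mm of expansion.
That suppressed elongation corresponds to σ = E·Δ/L = 110×10³ × 1.968/2700 = 80.19 MPa.
Force on the wall = σA = 80.19 × 2025 mm² = 162.4 kN.

P ≈ 162 kN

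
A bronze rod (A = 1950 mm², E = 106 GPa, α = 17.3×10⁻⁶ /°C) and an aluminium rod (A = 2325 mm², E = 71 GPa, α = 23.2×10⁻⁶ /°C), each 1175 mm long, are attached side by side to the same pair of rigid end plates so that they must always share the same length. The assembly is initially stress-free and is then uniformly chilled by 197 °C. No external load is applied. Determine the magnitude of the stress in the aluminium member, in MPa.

σ ≈ 45.9 MPa (tensile)

The aluminium has the larger α, so on cooling it would change length more than the bronze if both were free. The rigid plates force a common final length, so the aluminium is put into tension and the bronze into compression, with equal and opposite forces P (no external load).
Equating the net (thermal + elastic) strains gives |α₁ − α₂|·ΔT = P·[1/(A₁E₁) + 1/(A₂E₂)].
|α₁ − α₂|·ΔT = 5.9×10⁻⁶ × 197 = 0.001162.
1/(A₁E₁) + 1/(A₂E₂) = 1/(1950×106×10³) + 1/(2325×71×10³) = 1.09×10⁻⁸ N⁻¹.
P = 0.001162 / 1.09×10⁻⁸ = 106700 N = 106.7 kN.
σ_{aluminium} = P/A₂ = 106700/2325 = 45.88 MPa, tensile.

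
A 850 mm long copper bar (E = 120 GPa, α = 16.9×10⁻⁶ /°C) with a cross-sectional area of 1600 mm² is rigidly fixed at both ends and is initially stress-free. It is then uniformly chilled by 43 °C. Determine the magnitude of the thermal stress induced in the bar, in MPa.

Because both ends are immovable the net strain is zero, and the suppressed thermal strain is αΔT = 16.9×10⁻⁶ × 43 = 726.7×10⁻⁶.
Hence σ = E·αΔT = 120×10³ × 726.7×10⁻⁶ = 87.2 MPa, tensile.

σ ≈ 87.2 MPa (tensile)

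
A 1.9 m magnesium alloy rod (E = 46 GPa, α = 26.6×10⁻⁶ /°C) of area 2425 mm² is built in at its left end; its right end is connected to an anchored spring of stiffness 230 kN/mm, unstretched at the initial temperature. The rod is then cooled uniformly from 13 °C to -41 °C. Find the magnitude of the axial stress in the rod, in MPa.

σ ≈ 52.6 MPa (tensile)

The unrestrained thermal change is αΔT L = 26.6×10⁻⁶ × 54 × 1900 = 2.729 mm.
With a force P in the spring, the elastic change of the rod is PL/(AE) and that of the spring is P/k; compatibility requires their sum to equal δ_free.
So P = δ_free / [L/(AE) + 1/k] = 2.729 / [ 1900/(2425×46×10³) + 1/(230×10³) ].
P = 2.729 / 2.138×10⁻⁵ = 127600 N.
σ = P/A = 127600/2425 = 52.64 MPa.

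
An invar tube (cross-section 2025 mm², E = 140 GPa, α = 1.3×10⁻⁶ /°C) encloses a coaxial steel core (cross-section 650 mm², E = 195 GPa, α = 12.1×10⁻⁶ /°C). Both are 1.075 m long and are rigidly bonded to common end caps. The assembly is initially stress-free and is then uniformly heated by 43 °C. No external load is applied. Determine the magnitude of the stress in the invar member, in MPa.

Equilibrium of a rigid end plate with no external load gives equal and opposite internal forces ±P in the two members. Since α_{steel} > α_{invar}, heating drives the steel into compression and the invar into tension.
Compatibility of the two members (thermal + elastic change equal): (α₁ − α₂)ΔT = P·[1/(A₁E₁) + 1/(A₂E₂)].
|α₁ − α₂|·ΔT = 10.8×10⁻⁶ × 43 = 0.0004644.
1/(A₁E₁) + 1/(A₂E₂) = 1/(2025×140×10³) + 1/(650×195×10³) = 1.142×10⁻⁸ N⁻¹.
P = 0.0004644 / 1.142×10⁻⁸ = 40680 N = 40.68 kN.
σ_{invar} = P/A₁ = 40680/2025 = 20.09 MPa, tensile.

σ ≈ 20.1 MPa (tensile)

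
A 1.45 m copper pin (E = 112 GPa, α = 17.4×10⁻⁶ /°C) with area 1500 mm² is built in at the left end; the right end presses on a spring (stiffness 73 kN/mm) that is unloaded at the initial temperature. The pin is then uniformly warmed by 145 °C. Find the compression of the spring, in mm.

δ ≈ 2.24 mm

Free thermal expansion: δ_free = αΔT L = 17.4×10⁻⁶ × 145 × 1450 = 3.658 mm.
Let P be the compressive force at the spring. The pin shortens elastically by PL/(AE) and the spring compresses by P/k; together these equal δ_free.
So P = δ_free / [L/(AE) + 1/k] = 3.658 / [ 1450/(1500×112×10³) + 1/(73×10³) ].
P = 3.658 / 2.233×10⁻⁵ = 163800 N.
Spring compression = P/k = 163800/(73×10³) = 2.244 mm.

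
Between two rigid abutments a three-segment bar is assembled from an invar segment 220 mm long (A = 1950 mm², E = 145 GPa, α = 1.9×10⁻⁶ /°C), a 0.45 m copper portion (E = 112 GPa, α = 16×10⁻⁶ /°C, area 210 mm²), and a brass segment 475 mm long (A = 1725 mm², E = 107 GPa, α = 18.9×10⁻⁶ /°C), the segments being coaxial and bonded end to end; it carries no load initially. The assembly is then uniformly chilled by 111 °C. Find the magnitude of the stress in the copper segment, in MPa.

σ ≈ 390 MPa (tensile)

With the walls removed the bar would change length by δ_free = Σ αᵢΔT Lᵢ = 1.9×10⁻⁶×111×220 + 16×10⁻⁶×111×450 + 18.9×10⁻⁶×111×475 = 1.842 mm.
Since the ends are fixed, an axial force P builds up, equal in every segment, with P · Σ Lᵢ/(AᵢEᵢ) = δ_free.
Σ Lᵢ/(AᵢEᵢ) = 220/(1950×145×10³) + 450/(210×112×10³) + 475/(1725×107×10³) = 2.248×10⁻⁵ mm/N.
Hence P = δ_free / Σ(L/AE) = 1.842/2.248×10⁻⁵ = 81.93 kN (tensile).
σ_{copper} = P / A = 81930 / 210 = 390.1 MPa.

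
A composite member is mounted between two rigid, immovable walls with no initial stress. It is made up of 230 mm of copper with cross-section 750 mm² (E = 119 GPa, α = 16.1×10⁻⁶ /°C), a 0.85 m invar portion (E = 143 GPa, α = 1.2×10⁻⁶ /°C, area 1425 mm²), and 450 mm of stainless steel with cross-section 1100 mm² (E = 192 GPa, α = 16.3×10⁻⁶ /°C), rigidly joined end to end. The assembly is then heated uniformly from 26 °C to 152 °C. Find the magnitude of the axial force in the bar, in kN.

With the walls removed the bar would change length by δ_free = Σ αᵢΔT Lᵢ = 16.1×10⁻⁶×126×230 + 1.2×10⁻⁶×126×850 + 16.3×10⁻⁶×126×450 = 1.519 mm.
The walls prevent any net length change, so an axial force P (same in every segment) develops. Compatibility: P · Σ Lᵢ/(AᵢEᵢ) = δ_free.
The series flexibility is Σ Lᵢ/(AᵢEᵢ) = 230/(750×119×10³) + 850/(1425×143×10³) + 450/(1100×192×10³) = 8.879×10⁻⁶ mm/N.
P = 1.519 / 8.879×10⁻⁶ = 171100 N = 171.1 kN, compressive.

P ≈ 171 kN (compressive)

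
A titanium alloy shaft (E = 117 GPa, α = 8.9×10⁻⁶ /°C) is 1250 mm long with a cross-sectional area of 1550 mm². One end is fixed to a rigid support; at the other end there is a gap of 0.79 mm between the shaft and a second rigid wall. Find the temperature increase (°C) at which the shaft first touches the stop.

Contact occurs when the free expansion equals the gap: αΔT L = 0.79 mm.
ΔT = 0.79 / (8.9×10⁻⁶ × 1250) = 71.01 °C.

ΔT ≈ 71 °C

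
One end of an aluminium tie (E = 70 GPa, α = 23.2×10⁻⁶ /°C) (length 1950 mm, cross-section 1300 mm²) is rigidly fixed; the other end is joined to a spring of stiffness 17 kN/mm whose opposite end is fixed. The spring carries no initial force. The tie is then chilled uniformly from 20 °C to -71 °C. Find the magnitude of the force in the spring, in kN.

Free thermal contraction: δ_free = αΔT L = 23.2×10⁻⁶ × 91 × 1950 = 4.117 mm.
With a force P in the spring, the elastic change of the tie is PL/(AE) and that of the spring is P/k; compatibility requires their sum to equal δ_free.
P [ L/(AE) + 1/k ] = δ_free → P [ 1950/(1300×70×10³) + 1/(17×10³) ] = 4.117.
P = 4.117 / 8.025×10⁻⁵ = 51300 N.

P ≈ 51.3 kN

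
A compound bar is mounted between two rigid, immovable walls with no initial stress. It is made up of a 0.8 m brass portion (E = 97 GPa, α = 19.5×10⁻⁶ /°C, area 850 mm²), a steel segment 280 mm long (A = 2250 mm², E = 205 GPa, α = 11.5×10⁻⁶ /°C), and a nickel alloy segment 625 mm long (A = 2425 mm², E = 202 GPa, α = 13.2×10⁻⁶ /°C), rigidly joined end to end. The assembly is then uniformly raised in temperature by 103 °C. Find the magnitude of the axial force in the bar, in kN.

With the walls removed the bar would change length by δ_free = Σ αᵢΔT Lᵢ = 19.5×10⁻⁶×103×800 + 11.5×10⁻⁶×103×280 + 13.2×10⁻⁶×103×625 = 2.788 mm.
The walls prevent any net length change, so an axial force P (same in every segment) develops. Compatibility: P · Σ Lᵢ/(AᵢEᵢ) = δ_free.
Σ Lᵢ/(AᵢEᵢ) = 800/(850×97×10³) + 280/(2250×205×10³) + 625/(2425×202×10³) = 1.159×10⁻⁵ mm/N.
So P = 2.788 / 1.159×10⁻⁵ = 240.7 kN, compressive.

P ≈ 241 kN (compressive)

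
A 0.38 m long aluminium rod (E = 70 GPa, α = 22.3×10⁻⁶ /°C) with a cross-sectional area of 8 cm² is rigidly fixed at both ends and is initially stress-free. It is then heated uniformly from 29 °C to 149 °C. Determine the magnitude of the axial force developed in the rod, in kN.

P ≈ 150 kN (compressive)

The ends cannot move, so σ = EαΔT = 70×10³ × 22.3×10⁻⁶ × 120 = 187.3 MPa.
Then P = σA = 187.3 × 800 mm² = 149.9 kN, compressive.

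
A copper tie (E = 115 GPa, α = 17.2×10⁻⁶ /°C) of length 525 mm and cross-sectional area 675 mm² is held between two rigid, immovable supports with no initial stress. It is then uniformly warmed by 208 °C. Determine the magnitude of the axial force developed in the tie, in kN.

P ≈ 278 kN (compressive)

The ends cannot move, so σ = EαΔT = 115×10³ × 17.2×10⁻⁶ × 208 = 411.4 MPa.
Axial force P = σA = 411.4 × 675 = 277700 N = 277.7 kN, compressive.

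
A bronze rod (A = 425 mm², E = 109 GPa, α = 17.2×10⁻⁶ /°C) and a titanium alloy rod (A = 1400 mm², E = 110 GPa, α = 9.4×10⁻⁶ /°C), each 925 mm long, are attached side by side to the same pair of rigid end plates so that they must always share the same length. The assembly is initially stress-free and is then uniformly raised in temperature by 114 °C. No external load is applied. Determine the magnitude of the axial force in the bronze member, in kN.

P ≈ 31.7 kN (compressive in the bronze)

Both members must finish at the same length. With the larger α, the bronze tends to over-expand; the plates restrain it, putting the bronze in compression and the titanium alloy in tension. With no external load the two internal forces are equal and opposite, magnitude P.
Equating the net (thermal + elastic) strains gives |α₁ − α₂|·ΔT = P·[1/(A₁E₁) + 1/(A₂E₂)].
|α₁ − α₂|·ΔT = 7.8×10⁻⁶ × 114 = 0.0008892.
1/(A₁E₁) + 1/(A₂E₂) = 1/(425×109×10³) + 1/(1400×110×10³) = 2.808×10⁻⁸ N⁻¹.
P = 0.0008892 / 2.808×10⁻⁸ = 31670 N = 31.67 kN.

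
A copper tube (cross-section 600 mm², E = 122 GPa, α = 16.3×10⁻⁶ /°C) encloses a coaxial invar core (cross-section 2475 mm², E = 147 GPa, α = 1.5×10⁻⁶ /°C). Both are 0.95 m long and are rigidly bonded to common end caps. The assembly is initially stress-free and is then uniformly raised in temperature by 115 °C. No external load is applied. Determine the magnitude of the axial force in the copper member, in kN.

Equilibrium of a rigid end plate with no external load gives equal and opposite internal forces ±P in the two members. Since α_{copper} > α_{invar}, heating drives the copper into compression and the invar into tension.
Compatibility of the two members (thermal + elastic change equal): (α₁ − α₂)ΔT = P·[1/(A₁E₁) + 1/(A₂E₂)].
|α₁ − α₂|·ΔT = 14.8×10⁻⁶ × 115 = 0.001702.
1/(A₁E₁) + 1/(A₂E₂) = 1/(600×122×10³) + 1/(2475×147×10³) = 1.641×10⁻⁸ N⁻¹.
So P = 0.001702 / 1.641×10⁻⁸ = 103.7 kN.

P ≈ 104 kN (compressive in the copper)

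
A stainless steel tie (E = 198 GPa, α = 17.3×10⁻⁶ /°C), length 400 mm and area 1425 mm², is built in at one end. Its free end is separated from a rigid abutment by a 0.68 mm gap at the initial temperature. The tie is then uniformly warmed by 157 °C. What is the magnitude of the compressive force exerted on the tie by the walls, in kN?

P ≈ 287 kN

Unrestrained expansion: δ_free = αΔT L = 17.3×10⁻⁶ × 157 × 400 = 1.086 mm.
The gap closes (δ_free > 0.68 mm) and the wall then resists a further 1.086 − 0.68 = 0.4064 mm of expansion.
So σ = E(δ_free − g)/L = 198×10³ × 0.4064/400 = 201.2 MPa.
Force on the wall = σA = 201.2 × 1425 mm² = 286.7 kN.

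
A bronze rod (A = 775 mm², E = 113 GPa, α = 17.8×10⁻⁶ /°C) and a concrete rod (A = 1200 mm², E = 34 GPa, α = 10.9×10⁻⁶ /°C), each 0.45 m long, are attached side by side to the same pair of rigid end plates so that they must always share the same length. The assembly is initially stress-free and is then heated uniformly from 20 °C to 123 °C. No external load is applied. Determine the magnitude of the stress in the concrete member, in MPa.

σ ≈ 16.5 MPa (tensile)

The bronze has the larger α, so on heating it would change length more than the concrete if both were free. The rigid plates force a common final length, so the bronze is put into compression and the concrete into tension, with equal and opposite forces P (no external load).
Compatibility of the two members (thermal + elastic change equal): (α₁ − α₂)ΔT = P·[1/(A₁E₁) + 1/(A₂E₂)].
|α₁ − α₂|·ΔT = 6.9×10⁻⁶ × 103 = 0.0007107.
1/(A₁E₁) + 1/(A₂E₂) = 1/(775×113×10³) + 1/(1200×34×10³) = 3.593×10⁻⁸ N⁻¹.
P = 0.0007107 / 3.593×10⁻⁸ = 19780 N = 19.78 kN.
σ_{concrete} = P/A₂ = 19780/1200 = 16.48 MPa, tensile.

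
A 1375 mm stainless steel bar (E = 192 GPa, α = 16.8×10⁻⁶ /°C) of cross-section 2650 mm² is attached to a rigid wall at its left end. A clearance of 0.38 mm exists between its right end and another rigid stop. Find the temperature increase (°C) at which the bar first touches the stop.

ΔT ≈ 16.5 °C

The gap closes when αΔT L = 0.38 mm, since the bar is still unstressed at that instant.
ΔT = 0.38 / (16.8×10⁻⁶ × 1375) = 16.45 °C.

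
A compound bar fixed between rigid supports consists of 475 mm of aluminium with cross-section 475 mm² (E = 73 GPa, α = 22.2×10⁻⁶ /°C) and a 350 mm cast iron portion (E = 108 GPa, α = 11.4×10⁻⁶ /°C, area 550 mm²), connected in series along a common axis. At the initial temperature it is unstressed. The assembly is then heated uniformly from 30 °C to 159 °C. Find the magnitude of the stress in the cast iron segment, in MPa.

With the walls removed the bar would change length by δ_free = Σ αᵢΔT Lᵢ = 22.2×10⁻⁶×129×475 + 11.4×10⁻⁶×129×350 = 1.875 mm.
The rigid supports impose zero overall length change; the single axial force P common to all segments must satisfy P Σ Lᵢ/(AᵢEᵢ) = δ_free.
The series flexibility is Σ Lᵢ/(AᵢEᵢ) = 475/(475×73×10³) + 350/(550×108×10³) = 1.959×10⁻⁵ mm/N.
So P = 1.875 / 1.959×10⁻⁵ = 95.71 kN, compressive.
σ_{cast iron} = P / A = 95710 / 550 = 174 MPa.

σ ≈ 174 MPa (compressive)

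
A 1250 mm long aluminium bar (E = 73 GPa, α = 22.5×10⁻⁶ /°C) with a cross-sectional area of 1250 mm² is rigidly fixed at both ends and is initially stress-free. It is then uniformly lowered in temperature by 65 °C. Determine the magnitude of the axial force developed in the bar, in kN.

P ≈ 133 kN (tensile)

Full restraint means ε = 0, so the stress is σ = EαΔT = 73×10³ × 22.5×10⁻⁶ × 65 = 106.8 MPa.
Axial force P = σA = 106.8 × 1250 = 133500 N = 133.5 kN, tensile.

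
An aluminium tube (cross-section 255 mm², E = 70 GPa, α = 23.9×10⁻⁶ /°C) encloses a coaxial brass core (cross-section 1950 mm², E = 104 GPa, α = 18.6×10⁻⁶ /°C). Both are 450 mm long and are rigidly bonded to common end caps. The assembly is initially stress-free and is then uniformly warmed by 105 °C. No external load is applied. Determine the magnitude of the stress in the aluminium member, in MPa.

The aluminium has the larger α, so on heating it would change length more than the brass if both were free. The rigid plates force a common final length, so the aluminium is put into compression and the brass into tension, with equal and opposite forces P (no external load).
Equating the net (thermal + elastic) strains gives |α₁ − α₂|·ΔT = P·[1/(A₁E₁) + 1/(A₂E₂)].
|α₁ − α₂|·ΔT = 5.3×10⁻⁶ × 105 = 0.0005565.
1/(A₁E₁) + 1/(A₂E₂) = 1/(255×70×10³) + 1/(1950×104×10³) = 6.095×10⁻⁸ N⁻¹.
So P = 0.0005565 / 6.095×10⁻⁸ = 9.13 kN.
σ_{aluminium} = P/A₁ = 9130/255 = 35.8 MPa, compressive.

σ ≈ 35.8 MPa (compressive)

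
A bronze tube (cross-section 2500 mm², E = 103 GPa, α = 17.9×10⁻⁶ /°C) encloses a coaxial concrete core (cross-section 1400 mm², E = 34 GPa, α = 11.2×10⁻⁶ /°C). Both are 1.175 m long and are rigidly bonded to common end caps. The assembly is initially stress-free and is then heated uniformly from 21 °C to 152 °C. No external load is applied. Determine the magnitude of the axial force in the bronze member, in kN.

P ≈ 35.3 kN (compressive in the bronze)

Both members must finish at the same length. With the larger α, the bronze tends to over-expand; the plates restrain it, putting the bronze in compression and the concrete in tension. With no external load the two internal forces are equal and opposite, magnitude P.
Setting the final lengths equal and cancelling L: (α₁ − α₂)ΔT = P/(A₁E₁) + P/(A₂E₂).
|α₁ − α₂|·ΔT = 6.7×10⁻⁶ × 131 = 0.0008777.
1/(A₁E₁) + 1/(A₂E₂) = 1/(2500×103×10³) + 1/(1400×34×10³) = 2.489×10⁻⁸ N⁻¹.
So P = 0.0008777 / 2.489×10⁻⁸ = 35.26 kN.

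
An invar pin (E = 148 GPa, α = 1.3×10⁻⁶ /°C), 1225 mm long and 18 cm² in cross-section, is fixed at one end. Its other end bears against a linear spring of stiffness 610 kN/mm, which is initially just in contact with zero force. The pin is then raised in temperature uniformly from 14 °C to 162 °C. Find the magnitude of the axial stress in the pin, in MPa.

σ ≈ 21 MPa (compressive)

Free thermal expansion: δ_free = αΔT L = 1.3×10⁻⁶ × 148 × 1225 = 0.2357 mm.
With a force P in the spring, the elastic change of the pin is PL/(AE) and that of the spring is P/k; compatibility requires their sum to equal δ_free.
P [ L/(AE) + 1/k ] = δ_free → P [ 1225/(1800×148×10³) + 1/(610×10³) ] = 0.2357.
P = 0.2357 / 6.238×10⁻⁶ = 37780 N.
σ = P/A = 37780/1800 = 20.99 MPa.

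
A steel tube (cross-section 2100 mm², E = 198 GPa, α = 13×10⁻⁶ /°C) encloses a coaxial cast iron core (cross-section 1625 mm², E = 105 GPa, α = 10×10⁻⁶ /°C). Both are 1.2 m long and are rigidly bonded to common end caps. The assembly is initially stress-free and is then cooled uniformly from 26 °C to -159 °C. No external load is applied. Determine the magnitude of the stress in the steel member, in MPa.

The steel has the larger α, so on cooling it would change length more than the cast iron if both were free. The rigid plates force a common final length, so the steel is put into tension and the cast iron into compression, with equal and opposite forces P (no external load).
Compatibility of the two members (thermal + elastic change equal): (α₁ − α₂)ΔT = P·[1/(A₁E₁) + 1/(A₂E₂)].
|α₁ − α₂|·ΔT = 3×10⁻⁶ × 185 = 0.000555.
1/(A₁E₁) + 1/(A₂E₂) = 1/(2100×198×10³) + 1/(1625×105×10³) = 8.266×10⁻⁹ N⁻¹.
So P = 0.000555 / 8.266×10⁻⁹ = 67.14 kN.
σ_{steel} = P/A₁ = 67140/2100 = 31.97 MPa, tensile.

σ ≈ 32 MPa (tensile)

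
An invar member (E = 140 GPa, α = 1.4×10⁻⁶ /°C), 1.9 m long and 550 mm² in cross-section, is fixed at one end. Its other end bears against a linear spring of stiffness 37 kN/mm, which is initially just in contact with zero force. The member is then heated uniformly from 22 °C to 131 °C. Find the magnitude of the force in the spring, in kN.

P ≈ 5.61 kN

If the spring were absent the member would lengthen by αΔT L = 1.4×10⁻⁶ × 109 × 1900 = 0.2899 mm.
Let P be the compressive force at the spring. The member shortens elastically by PL/(AE) and the spring compresses by P/k; together these equal δ_free.
P [ L/(AE) + 1/k ] = δ_free → P [ 1900/(550×140×10³) + 1/(37×10³) ] = 0.2899.
P = 0.2899 / 5.17×10⁻⁵ = 5608 N.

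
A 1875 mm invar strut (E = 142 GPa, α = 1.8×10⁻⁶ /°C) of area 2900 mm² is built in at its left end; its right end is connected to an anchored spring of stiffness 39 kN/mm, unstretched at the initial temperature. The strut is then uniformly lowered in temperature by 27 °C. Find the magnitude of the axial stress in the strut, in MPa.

σ ≈ 1.04 MPa (tensile)

Free thermal contraction: δ_free = αΔT L = 1.8×10⁻⁶ × 27 × 1875 = 0.09112 mm.
With a force P in the spring, the elastic change of the strut is PL/(AE) and that of the spring is P/k; compatibility requires their sum to equal δ_free.
P [ L/(AE) + 1/k ] = δ_free → P [ 1875/(2900×142×10³) + 1/(39×10³) ] = 0.09112.
P = 0.09112 / 3.019×10⁻⁵ = 3018 N.
σ = P/A = 3018/2900 = 1.041 MPa.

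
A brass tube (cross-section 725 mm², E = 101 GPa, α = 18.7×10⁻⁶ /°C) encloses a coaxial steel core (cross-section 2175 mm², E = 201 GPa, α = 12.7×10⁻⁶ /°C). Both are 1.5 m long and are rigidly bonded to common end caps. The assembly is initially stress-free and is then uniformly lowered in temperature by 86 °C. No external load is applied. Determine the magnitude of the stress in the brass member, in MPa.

σ ≈ 44.6 MPa (tensile)

Both members must finish at the same length. With the larger α, the brass tends to over-contract; the plates restrain it, putting the brass in tension and the steel in compression. With no external load the two internal forces are equal and opposite, magnitude P.
Compatibility of the two members (thermal + elastic change equal): (α₁ − α₂)ΔT = P·[1/(A₁E₁) + 1/(A₂E₂)].
|α₁ − α₂|·ΔT = 6×10⁻⁶ × 86 = 0.000516.
1/(A₁E₁) + 1/(A₂E₂) = 1/(725×101×10³) + 1/(2175×201×10³) = 1.594×10⁻⁸ N⁻¹.
P = 0.000516 / 1.594×10⁻⁸ = 32360 N = 32.36 kN.
σ_{brass} = P/A₁ = 32360/725 = 44.64 MPa, tensile.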